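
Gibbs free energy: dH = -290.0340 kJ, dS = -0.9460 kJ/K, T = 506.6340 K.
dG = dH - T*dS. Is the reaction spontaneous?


T*dS = 506.6340 * -0.9460 = -479.2758 kJ
dG = -290.0340 + 479.2758 = 189.2418 kJ (non-spontaneous)

dG = 189.2418 kJ, non-spontaneous


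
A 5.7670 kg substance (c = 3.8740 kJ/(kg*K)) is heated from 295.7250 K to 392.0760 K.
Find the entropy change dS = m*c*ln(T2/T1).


T2/T1 = 1.3258
ln(T2/T1) = 0.2820
dS = 5.7670 * 3.8740 * 0.2820 = 6.3008 kJ/K

6.3008 kJ/K


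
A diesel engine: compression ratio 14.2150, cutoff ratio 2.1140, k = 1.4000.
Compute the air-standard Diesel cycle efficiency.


r^(k-1) = 2.8913
rc^k = 2.8520
eta = 0.5893 = 58.9300%

58.9300%


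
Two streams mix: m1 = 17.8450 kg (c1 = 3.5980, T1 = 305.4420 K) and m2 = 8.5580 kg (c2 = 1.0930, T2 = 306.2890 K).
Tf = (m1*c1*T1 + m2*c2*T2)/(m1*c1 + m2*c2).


num = 22476.2986
den = 73.5602
Tf = 305.5497 K

305.5497 K


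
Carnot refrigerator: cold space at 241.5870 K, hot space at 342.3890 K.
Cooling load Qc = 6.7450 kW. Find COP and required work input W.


COP = 241.5870 / 100.8020 = 2.3966
W = 6.7450 / 2.3966 = 2.8143 kW

COP = 2.3966, W = 2.8143 kW


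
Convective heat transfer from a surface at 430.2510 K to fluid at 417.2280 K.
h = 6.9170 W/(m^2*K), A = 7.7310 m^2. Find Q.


dT = 13.0230 K
Q = 6.9170 * 7.7310 * 13.0230 = 696.4092 W

696.4092 W


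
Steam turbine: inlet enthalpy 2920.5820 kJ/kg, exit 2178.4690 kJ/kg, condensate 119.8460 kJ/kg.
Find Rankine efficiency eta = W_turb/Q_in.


W = 742.1130 kJ/kg
Q_in = 2800.7360 kJ/kg
eta = 0.2650 = 26.4971%

eta = 26.4971%


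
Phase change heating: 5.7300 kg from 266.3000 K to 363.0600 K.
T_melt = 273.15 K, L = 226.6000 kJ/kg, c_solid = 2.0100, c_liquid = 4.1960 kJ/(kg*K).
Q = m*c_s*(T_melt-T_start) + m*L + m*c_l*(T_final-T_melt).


Q1 (sensible, solid) = 5.7300 * 2.0100 * 6.8500 = 78.8935 kJ
Q2 (latent) = 5.7300 * 226.6000 = 1298.4180 kJ
Q3 (sensible, liquid) = 5.7300 * 4.1960 * 89.9100 = 2161.7133 kJ
Q_total = 3539.0248 kJ

3539.0248 kJ


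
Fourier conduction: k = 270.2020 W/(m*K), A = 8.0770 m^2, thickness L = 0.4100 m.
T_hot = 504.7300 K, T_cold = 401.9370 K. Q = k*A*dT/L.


dT = 102.7930 K
Q = 270.2020 * 8.0770 * 102.7930 / 0.4100 = 547165.0215 W

547165.0215 W


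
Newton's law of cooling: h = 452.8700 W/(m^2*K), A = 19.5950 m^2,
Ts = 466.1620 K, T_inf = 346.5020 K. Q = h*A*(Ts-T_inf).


dT = 119.6600 K
Q = 452.8700 * 19.5950 * 119.6600 = 1061861.3622 W

1061861.3622 W


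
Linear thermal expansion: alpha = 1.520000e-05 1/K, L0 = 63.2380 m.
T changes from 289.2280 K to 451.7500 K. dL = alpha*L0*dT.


dT = 162.5220 K
dL = 1.520000e-05 * 63.2380 * 162.5220 = 0.156219 m
L_final = 63.394219 m

dL = 0.156219 m


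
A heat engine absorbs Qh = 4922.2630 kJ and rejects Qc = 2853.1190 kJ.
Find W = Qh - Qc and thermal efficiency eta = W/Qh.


W = 4922.2630 - 2853.1190 = 2069.1440 kJ
eta = 2069.1440 / 4922.2630 = 0.4204 = 42.0364%

W = 2069.1440 kJ, eta = 42.0364%


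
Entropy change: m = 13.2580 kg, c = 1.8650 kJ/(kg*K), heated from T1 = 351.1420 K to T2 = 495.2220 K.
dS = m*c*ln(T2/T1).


T2/T1 = 1.4103
ln(T2/T1) = 0.3438
dS = 13.2580 * 1.8650 * 0.3438 = 8.5012 kJ/K

8.5012 kJ/K


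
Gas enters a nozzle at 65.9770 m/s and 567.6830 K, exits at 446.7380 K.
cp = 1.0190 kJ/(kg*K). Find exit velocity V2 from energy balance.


dT = 120.9450 K
2*cp*1000*dT = 246485.9100
V1^2 = 4352.9645
V2 = sqrt(250838.8745) = 500.8382 m/s

500.8382 m/s


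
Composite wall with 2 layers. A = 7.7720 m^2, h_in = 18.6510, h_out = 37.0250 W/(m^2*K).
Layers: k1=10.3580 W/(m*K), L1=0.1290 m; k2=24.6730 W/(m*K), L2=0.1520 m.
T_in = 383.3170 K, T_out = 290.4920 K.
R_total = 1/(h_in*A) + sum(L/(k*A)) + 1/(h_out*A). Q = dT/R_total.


R_conv_in = 1/(18.6510*7.7720) = 0.0069
R_1 = 0.1290/(10.3580*7.7720) = 0.0016
R_2 = 0.1520/(24.6730*7.7720) = 0.0008
R_conv_out = 1/(37.0250*7.7720) = 0.0035
R_total = 0.0128 K/W
Q = 92.8250 / 0.0128 = 7269.6133 W

R_total = 0.0128 K/W, Q = 7269.6133 W


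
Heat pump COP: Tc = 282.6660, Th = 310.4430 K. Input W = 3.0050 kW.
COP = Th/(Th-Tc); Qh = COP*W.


COP = 310.4430 / 27.7770 = 11.1763
Qh = 11.1763 * 3.0050 = 33.5847 kW

COP = 11.1763, Qh = 33.5847 kW


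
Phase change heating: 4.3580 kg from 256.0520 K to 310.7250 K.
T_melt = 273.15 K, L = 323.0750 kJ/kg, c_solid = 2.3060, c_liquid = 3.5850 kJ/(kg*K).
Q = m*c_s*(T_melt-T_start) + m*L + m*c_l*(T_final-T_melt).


Q1 (sensible, solid) = 4.3580 * 2.3060 * 17.0980 = 171.8272 kJ
Q2 (latent) = 4.3580 * 323.0750 = 1407.9608 kJ
Q3 (sensible, liquid) = 4.3580 * 3.5850 * 37.5750 = 587.0504 kJ
Q_total = 2166.8384 kJ

2166.8384 kJ


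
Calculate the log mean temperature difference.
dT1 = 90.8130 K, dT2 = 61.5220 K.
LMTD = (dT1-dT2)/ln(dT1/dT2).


dT1/dT2 = 1.4761
ln(dT1/dT2) = 0.3894
LMTD = 29.2910 / 0.3894 = 75.2194 K

75.2194 K


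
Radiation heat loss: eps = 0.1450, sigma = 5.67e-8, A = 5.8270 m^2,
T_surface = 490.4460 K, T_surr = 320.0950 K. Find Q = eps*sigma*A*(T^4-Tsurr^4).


T^4 = 5.7858e+10
Tsurr^4 = 1.0498e+10
Q = 0.1450 * 5.67e-8 * 5.8270 * 4.7360e+10 = 2268.8587 W

2268.8587 W


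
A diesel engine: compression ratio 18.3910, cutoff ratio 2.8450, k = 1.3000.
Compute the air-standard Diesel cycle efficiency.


r^(k-1) = 2.3954
rc^k = 3.8932
eta = 0.4964 = 49.6433%

49.6433%


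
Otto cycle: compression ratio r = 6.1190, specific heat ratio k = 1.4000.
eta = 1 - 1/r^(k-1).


r^(k-1) = 2.0638
eta = 1 - 1/2.0638 = 0.5155 = 51.5462%

51.5462%


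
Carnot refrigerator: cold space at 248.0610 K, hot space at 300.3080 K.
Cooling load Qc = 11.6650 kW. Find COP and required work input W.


COP = 248.0610 / 52.2470 = 4.7479
W = 11.6650 / 4.7479 = 2.4569 kW

COP = 4.7479, W = 2.4569 kW


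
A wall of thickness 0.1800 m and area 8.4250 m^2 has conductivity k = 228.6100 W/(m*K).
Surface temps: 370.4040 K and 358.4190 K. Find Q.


dT = 11.9850 K
Q = 228.6100 * 8.4250 * 11.9850 / 0.1800 = 128242.1134 W

128242.1134 W


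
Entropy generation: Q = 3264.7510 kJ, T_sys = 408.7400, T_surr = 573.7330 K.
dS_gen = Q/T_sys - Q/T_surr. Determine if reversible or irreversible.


dS_sys = 3264.7510/408.7400 = 7.9874 kJ/K
dS_surr = -3264.7510/573.7330 = -5.6904 kJ/K
dS_gen = 7.9874 - 5.6904 = 2.2970 kJ/K (irreversible)

dS_gen = 2.2970 kJ/K, irreversible


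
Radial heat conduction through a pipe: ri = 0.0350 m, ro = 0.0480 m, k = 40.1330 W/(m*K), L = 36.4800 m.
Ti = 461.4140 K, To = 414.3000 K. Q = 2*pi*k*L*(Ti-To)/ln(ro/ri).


dT = 47.1140 K
ln(ro/ri) = 0.3159
Q = 2*pi*40.1330*36.4800*47.1140 / 0.3159 = 1372149.2862 W

1372149.2862 W


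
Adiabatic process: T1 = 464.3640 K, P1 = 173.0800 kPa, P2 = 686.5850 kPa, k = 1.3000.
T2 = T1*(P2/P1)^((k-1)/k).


(k-1)/k = 0.2308
(P2/P1)^exp = 1.3744
T2 = 464.3640 * 1.3744 = 638.2073 K

638.2073 K


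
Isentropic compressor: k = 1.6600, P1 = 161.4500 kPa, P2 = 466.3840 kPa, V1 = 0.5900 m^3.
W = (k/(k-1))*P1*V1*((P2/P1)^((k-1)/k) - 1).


(k-1)/k = 0.3976
(P2/P1)^exp = 1.5247
W = 2.5152 * 161.4500 * 0.5900 * (1.5247 - 1) = 125.6983 kJ

125.6983 kJ


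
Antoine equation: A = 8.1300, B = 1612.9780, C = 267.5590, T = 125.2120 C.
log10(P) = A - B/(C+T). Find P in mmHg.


C+T = 392.7710
B/(C+T) = 4.1067
log10(P) = 8.1300 - 4.1067 = 4.0233
P = 10^4.0233 = 10552.0621 mmHg

10552.0621 mmHg


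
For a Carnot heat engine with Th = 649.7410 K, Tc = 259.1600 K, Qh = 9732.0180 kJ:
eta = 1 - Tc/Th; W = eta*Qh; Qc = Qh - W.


eta = 1 - 259.1600/649.7410 = 0.6011
W = 0.6011 * 9732.0180 = 5850.2408 kJ
Qc = 9732.0180 - 5850.2408 = 3881.7772 kJ

eta = 60.1133%, W = 5850.2408 kJ, Qc = 3881.7772 kJ


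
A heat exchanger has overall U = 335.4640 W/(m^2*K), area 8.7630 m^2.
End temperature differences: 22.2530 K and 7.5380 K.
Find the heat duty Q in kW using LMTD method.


LMTD = 13.5933 K
Q = 335.4640 * 8.7630 * 13.5933 = 39959.7807 W = 39.9598 kW

39.9598 kW


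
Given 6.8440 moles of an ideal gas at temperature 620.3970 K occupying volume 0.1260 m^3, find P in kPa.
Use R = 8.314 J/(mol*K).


P = nRT/V = 6.8440 * 8.314 * 620.3970 / 0.1260
= 35301.2196 / 0.1260 = 280168.4097 Pa = 280.1684 kPa

280.1684 kPa


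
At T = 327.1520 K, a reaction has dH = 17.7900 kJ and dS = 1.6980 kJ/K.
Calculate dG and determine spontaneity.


T*dS = 327.1520 * 1.6980 = 555.5041 kJ
dG = 17.7900 - 555.5041 = -537.7141 kJ (spontaneous)

dG = -537.7141 kJ, spontaneous


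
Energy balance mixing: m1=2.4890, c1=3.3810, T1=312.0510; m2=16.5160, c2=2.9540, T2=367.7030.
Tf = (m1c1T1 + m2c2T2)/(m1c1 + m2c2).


num = 20565.5966
den = 57.2036
Tf = 359.5159 K

359.5159 K


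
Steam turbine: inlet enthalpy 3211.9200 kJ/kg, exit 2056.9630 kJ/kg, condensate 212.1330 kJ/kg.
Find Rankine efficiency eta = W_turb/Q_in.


W = 1154.9570 kJ/kg
Q_in = 2999.7870 kJ/kg
eta = 0.3850 = 38.5013%

eta = 38.5013%


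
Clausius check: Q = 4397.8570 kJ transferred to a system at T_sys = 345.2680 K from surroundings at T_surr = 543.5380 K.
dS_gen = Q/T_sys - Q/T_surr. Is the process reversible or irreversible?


dS_sys = 4397.8570/345.2680 = 12.7375 kJ/K
dS_surr = -4397.8570/543.5380 = -8.0912 kJ/K
dS_gen = 12.7375 - 8.0912 = 4.6463 kJ/K (irreversible)

dS_gen = 4.6463 kJ/K, irreversible


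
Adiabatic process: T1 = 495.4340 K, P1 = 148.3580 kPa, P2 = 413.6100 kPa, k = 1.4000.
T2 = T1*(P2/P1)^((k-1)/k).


(k-1)/k = 0.2857
(P2/P1)^exp = 1.3404
T2 = 495.4340 * 1.3404 = 664.0621 K

664.0621 K


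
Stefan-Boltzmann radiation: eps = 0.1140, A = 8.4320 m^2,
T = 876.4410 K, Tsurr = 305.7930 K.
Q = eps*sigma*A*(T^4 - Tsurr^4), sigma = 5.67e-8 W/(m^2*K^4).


T^4 = 5.9005e+11
Tsurr^4 = 8.7440e+09
Q = 0.1140 * 5.67e-8 * 8.4320 * 5.8131e+11 = 31682.9251 W

31682.9251 W


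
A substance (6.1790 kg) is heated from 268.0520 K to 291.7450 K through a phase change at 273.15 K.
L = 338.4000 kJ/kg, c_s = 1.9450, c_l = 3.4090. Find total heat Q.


Q1 (sensible, solid) = 6.1790 * 1.9450 * 5.0980 = 61.2686 kJ
Q2 (latent) = 6.1790 * 338.4000 = 2090.9736 kJ
Q3 (sensible, liquid) = 6.1790 * 3.4090 * 18.5950 = 391.6890 kJ
Q_total = 2543.9312 kJ

2543.9312 kJ


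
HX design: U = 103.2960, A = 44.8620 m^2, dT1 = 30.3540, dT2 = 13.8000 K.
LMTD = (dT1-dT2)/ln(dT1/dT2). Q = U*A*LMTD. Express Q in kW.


LMTD = 21.0007 K
Q = 103.2960 * 44.8620 * 21.0007 = 97318.5783 W = 97.3186 kW

97.3186 kW


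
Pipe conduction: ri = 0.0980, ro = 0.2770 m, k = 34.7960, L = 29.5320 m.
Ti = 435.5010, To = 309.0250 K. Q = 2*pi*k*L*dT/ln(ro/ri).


dT = 126.4760 K
ln(ro/ri) = 1.0391
Q = 2*pi*34.7960*29.5320*126.4760 / 1.0391 = 785911.6272 W

785911.6272 W


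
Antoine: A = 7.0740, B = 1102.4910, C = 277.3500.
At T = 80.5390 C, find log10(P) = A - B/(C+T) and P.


C+T = 357.8890
B/(C+T) = 3.0805
log10(P) = 7.0740 - 3.0805 = 3.9935
P = 10^3.9935 = 9850.5632 mmHg

9850.5632 mmHg


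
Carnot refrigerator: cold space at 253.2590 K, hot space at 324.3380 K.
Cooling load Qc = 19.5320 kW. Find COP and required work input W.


COP = 253.2590 / 71.0790 = 3.5631
W = 19.5320 / 3.5631 = 5.4818 kW

COP = 3.5631, W = 5.4818 kW


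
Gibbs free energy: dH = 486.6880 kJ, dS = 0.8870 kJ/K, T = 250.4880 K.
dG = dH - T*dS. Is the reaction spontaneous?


T*dS = 250.4880 * 0.8870 = 222.1829 kJ
dG = 486.6880 - 222.1829 = 264.5051 kJ (non-spontaneous)

dG = 264.5051 kJ, non-spontaneous


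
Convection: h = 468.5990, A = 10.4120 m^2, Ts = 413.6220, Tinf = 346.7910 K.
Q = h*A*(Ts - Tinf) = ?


dT = 66.8310 K
Q = 468.5990 * 10.4120 * 66.8310 = 326071.9769 W

326071.9769 W


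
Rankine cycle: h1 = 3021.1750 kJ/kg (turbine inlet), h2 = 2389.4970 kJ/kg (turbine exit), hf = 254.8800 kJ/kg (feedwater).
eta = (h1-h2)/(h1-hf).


W = 631.6780 kJ/kg
Q_in = 2766.2950 kJ/kg
eta = 0.2283 = 22.8348%

eta = 22.8348%


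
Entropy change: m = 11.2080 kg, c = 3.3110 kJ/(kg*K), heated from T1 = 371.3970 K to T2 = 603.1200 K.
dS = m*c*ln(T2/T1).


T2/T1 = 1.6239
ln(T2/T1) = 0.4848
dS = 11.2080 * 3.3110 * 0.4848 = 17.9924 kJ/K

17.9924 kJ/K


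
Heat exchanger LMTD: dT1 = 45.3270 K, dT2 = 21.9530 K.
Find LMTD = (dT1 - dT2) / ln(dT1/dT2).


dT1/dT2 = 2.0647
ln(dT1/dT2) = 0.7250
LMTD = 23.3740 / 0.7250 = 32.2400 K

32.2400 K


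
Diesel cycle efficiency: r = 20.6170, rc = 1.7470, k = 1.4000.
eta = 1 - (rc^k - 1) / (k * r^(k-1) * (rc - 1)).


r^(k-1) = 3.3550
rc^k = 2.1838
eta = 0.6626 = 66.2608%

66.2608%


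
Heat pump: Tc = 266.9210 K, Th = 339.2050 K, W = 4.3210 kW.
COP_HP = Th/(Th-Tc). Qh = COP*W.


COP = 339.2050 / 72.2840 = 4.6927
Qh = 4.6927 * 4.3210 = 20.2770 kW

COP = 4.6927, Qh = 20.2770 kW


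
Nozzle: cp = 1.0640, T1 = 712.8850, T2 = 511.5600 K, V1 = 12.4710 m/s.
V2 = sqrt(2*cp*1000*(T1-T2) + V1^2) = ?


dT = 201.3250 K
2*cp*1000*dT = 428419.6000
V1^2 = 155.5258
V2 = sqrt(428575.1258) = 654.6565 m/s

654.6565 m/s


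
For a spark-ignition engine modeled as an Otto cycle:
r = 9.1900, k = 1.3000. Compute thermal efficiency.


r^(k-1) = 1.9453
eta = 1 - 1/1.9453 = 0.4860 = 48.5950%

48.5950%


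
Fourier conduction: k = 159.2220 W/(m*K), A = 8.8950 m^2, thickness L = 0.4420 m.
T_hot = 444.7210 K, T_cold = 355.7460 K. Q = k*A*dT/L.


dT = 88.9750 K
Q = 159.2220 * 8.8950 * 88.9750 / 0.4420 = 285098.3833 W

285098.3833 W


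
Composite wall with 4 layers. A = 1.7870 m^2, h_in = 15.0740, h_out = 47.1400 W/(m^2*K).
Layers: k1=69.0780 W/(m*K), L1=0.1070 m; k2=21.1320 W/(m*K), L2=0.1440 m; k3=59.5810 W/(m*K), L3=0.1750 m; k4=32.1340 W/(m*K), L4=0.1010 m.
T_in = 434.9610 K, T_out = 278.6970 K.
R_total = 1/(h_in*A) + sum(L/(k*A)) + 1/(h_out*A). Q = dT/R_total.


R_conv_in = 1/(15.0740*1.7870) = 0.0371
R_1 = 0.1070/(69.0780*1.7870) = 0.0009
R_2 = 0.1440/(21.1320*1.7870) = 0.0038
R_3 = 0.1750/(59.5810*1.7870) = 0.0016
R_4 = 0.1010/(32.1340*1.7870) = 0.0018
R_conv_out = 1/(47.1400*1.7870) = 0.0119
R_total = 0.0571 K/W
Q = 156.2640 / 0.0571 = 2737.7820 W

R_total = 0.0571 K/W, Q = 2737.7820 W


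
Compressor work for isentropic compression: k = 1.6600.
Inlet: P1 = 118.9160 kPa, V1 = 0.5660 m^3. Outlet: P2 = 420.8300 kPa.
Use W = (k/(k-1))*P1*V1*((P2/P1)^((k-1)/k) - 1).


(k-1)/k = 0.3976
(P2/P1)^exp = 1.6528
W = 2.5152 * 118.9160 * 0.5660 * (1.6528 - 1) = 110.5122 kJ

110.5122 kJ


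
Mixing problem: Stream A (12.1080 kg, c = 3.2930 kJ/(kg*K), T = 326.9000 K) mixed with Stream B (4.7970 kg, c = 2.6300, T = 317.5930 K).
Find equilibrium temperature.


num = 17040.8286
den = 52.4878
Tf = 324.6629 K

324.6629 K


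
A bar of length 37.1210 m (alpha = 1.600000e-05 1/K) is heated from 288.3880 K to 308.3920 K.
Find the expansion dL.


dT = 20.0040 K
dL = 1.600000e-05 * 37.1210 * 20.0040 = 0.011881 m
L_final = 37.132881 m

dL = 0.011881 m


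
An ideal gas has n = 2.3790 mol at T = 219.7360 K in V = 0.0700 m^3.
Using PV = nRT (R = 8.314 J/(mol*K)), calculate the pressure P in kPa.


P = nRT/V = 2.3790 * 8.314 * 219.7360 / 0.0700
= 4346.1597 / 0.0700 = 62087.9952 Pa = 62.0880 kPa

62.0880 kPa


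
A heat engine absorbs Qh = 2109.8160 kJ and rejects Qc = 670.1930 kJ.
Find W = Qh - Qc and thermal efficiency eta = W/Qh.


W = 2109.8160 - 670.1930 = 1439.6230 kJ
eta = 1439.6230 / 2109.8160 = 0.6823 = 68.2345%

W = 1439.6230 kJ, eta = 68.2345%


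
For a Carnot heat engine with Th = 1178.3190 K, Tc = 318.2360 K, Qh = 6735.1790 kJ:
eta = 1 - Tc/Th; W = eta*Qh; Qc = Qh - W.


eta = 1 - 318.2360/1178.3190 = 0.7299
W = 0.7299 * 6735.1790 = 4916.1670 kJ
Qc = 6735.1790 - 4916.1670 = 1819.0120 kJ

eta = 72.9924%, W = 4916.1670 kJ, Qc = 1819.0120 kJ


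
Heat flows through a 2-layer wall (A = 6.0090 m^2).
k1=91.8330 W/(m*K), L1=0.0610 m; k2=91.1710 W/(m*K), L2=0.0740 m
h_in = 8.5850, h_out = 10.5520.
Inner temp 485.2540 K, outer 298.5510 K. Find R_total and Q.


R_conv_in = 1/(8.5850*6.0090) = 0.0194
R_1 = 0.0610/(91.8330*6.0090) = 0.0001
R_2 = 0.0740/(91.1710*6.0090) = 0.0001
R_conv_out = 1/(10.5520*6.0090) = 0.0158
R_total = 0.0354 K/W
Q = 186.7030 / 0.0354 = 5273.8900 W

R_total = 0.0354 K/W, Q = 5273.8900 W


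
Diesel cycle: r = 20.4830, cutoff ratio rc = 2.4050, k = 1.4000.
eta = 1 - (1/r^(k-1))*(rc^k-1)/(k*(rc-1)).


r^(k-1) = 3.3462
rc^k = 3.4163
eta = 0.6329 = 63.2890%

63.2890%


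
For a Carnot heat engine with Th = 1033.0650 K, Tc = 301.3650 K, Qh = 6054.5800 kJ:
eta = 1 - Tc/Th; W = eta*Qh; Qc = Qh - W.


eta = 1 - 301.3650/1033.0650 = 0.7083
W = 0.7083 * 6054.5800 = 4288.3422 kJ
Qc = 6054.5800 - 4288.3422 = 1766.2378 kJ

eta = 70.8281%, W = 4288.3422 kJ, Qc = 1766.2378 kJ


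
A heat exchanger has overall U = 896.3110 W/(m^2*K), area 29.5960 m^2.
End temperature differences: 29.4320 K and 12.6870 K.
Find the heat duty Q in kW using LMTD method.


LMTD = 19.8989 K
Q = 896.3110 * 29.5960 * 19.8989 = 527861.9601 W = 527.8620 kW

527.8620 kW


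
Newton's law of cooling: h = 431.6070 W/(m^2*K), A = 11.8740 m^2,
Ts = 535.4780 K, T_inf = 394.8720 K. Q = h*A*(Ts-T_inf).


dT = 140.6060 K
Q = 431.6070 * 11.8740 * 140.6060 = 720591.9028 W

720591.9028 W


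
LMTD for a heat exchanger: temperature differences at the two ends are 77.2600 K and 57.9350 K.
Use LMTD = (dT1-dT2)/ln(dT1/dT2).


dT1/dT2 = 1.3336
ln(dT1/dT2) = 0.2879
LMTD = 19.3250 / 0.2879 = 67.1346 K

67.1346 K


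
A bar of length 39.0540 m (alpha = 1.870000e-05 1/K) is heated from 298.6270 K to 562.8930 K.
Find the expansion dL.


dT = 264.2660 K
dL = 1.870000e-05 * 39.0540 * 264.2660 = 0.192996 m
L_final = 39.246996 m

dL = 0.192996 m


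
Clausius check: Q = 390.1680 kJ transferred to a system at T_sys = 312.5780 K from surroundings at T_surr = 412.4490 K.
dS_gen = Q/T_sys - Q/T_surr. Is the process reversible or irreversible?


dS_sys = 390.1680/312.5780 = 1.2482 kJ/K
dS_surr = -390.1680/412.4490 = -0.9460 kJ/K
dS_gen = 1.2482 - 0.9460 = 0.3022 kJ/K (irreversible)

dS_gen = 0.3022 kJ/K, irreversible


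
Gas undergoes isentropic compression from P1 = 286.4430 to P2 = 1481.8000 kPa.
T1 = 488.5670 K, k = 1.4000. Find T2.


(k-1)/k = 0.2857
(P2/P1)^exp = 1.5993
T2 = 488.5670 * 1.5993 = 781.3635 K

781.3635 K


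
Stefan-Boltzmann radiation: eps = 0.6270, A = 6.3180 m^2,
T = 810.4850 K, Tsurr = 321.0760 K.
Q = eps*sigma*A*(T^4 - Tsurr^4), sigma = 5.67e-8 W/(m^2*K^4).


T^4 = 4.3150e+11
Tsurr^4 = 1.0628e+10
Q = 0.6270 * 5.67e-8 * 6.3180 * 4.2087e+11 = 94532.2225 W

94532.2225 W


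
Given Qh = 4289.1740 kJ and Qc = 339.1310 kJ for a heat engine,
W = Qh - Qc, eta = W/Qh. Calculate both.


W = 4289.1740 - 339.1310 = 3950.0430 kJ
eta = 3950.0430 / 4289.1740 = 0.9209 = 92.0933%

W = 3950.0430 kJ, eta = 92.0933%


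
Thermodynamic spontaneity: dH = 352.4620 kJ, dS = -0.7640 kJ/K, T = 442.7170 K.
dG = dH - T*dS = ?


T*dS = 442.7170 * -0.7640 = -338.2358 kJ
dG = 352.4620 + 338.2358 = 690.6978 kJ (non-spontaneous)

dG = 690.6978 kJ, non-spontaneous


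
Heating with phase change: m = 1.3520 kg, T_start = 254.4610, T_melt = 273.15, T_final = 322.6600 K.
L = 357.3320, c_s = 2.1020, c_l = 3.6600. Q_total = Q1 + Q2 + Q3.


Q1 (sensible, solid) = 1.3520 * 2.1020 * 18.6890 = 53.1123 kJ
Q2 (latent) = 1.3520 * 357.3320 = 483.1129 kJ
Q3 (sensible, liquid) = 1.3520 * 3.6600 * 49.5100 = 244.9913 kJ
Q_total = 781.2165 kJ

781.2165 kJ


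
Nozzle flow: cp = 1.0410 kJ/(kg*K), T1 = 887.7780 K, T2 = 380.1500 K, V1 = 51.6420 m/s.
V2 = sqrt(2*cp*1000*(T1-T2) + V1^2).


dT = 507.6280 K
2*cp*1000*dT = 1056881.4960
V1^2 = 2666.8962
V2 = sqrt(1059548.3922) = 1029.3437 m/s

1029.3437 m/s


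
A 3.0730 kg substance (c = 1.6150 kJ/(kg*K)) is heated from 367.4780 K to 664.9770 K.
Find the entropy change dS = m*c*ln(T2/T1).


T2/T1 = 1.8096
ln(T2/T1) = 0.5931
dS = 3.0730 * 1.6150 * 0.5931 = 2.9434 kJ/K

2.9434 kJ/K


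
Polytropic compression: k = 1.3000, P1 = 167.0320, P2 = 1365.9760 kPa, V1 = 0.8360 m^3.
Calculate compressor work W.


(k-1)/k = 0.2308
(P2/P1)^exp = 1.6241
W = 4.3333 * 167.0320 * 0.8360 * (1.6241 - 1) = 377.6375 kJ

377.6375 kJ


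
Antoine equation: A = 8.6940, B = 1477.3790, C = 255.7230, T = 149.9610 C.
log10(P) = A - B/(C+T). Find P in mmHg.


C+T = 405.6840
B/(C+T) = 3.6417
log10(P) = 8.6940 - 3.6417 = 5.0523
P = 10^5.0523 = 112797.9072 mmHg

112797.9072 mmHg


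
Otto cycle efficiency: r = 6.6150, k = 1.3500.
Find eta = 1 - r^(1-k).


r^(k-1) = 1.9372
eta = 1 - 1/1.9372 = 0.4838 = 48.3804%

48.3804%


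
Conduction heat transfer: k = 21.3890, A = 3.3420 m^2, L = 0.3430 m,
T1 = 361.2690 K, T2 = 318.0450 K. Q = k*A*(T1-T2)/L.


dT = 43.2240 K
Q = 21.3890 * 3.3420 * 43.2240 / 0.3430 = 9007.9872 W

9007.9872 W


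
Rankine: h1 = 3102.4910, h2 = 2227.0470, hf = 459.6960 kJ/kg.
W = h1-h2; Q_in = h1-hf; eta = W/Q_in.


W = 875.4440 kJ/kg
Q_in = 2642.7950 kJ/kg
eta = 0.3313 = 33.1257%

eta = 33.1257%


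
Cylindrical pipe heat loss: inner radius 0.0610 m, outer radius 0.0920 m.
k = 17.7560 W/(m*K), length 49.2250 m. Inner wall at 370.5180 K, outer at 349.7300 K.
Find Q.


dT = 20.7880 K
ln(ro/ri) = 0.4109
Q = 2*pi*17.7560*49.2250*20.7880 / 0.4109 = 277825.2707 W

277825.2707 W


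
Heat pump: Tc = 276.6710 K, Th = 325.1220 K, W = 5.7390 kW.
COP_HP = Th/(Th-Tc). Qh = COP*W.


COP = 325.1220 / 48.4510 = 6.7103
Qh = 6.7103 * 5.7390 = 38.5106 kW

COP = 6.7103, Qh = 38.5106 kW


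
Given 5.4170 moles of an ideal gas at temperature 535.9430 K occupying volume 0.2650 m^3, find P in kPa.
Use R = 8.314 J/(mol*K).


P = nRT/V = 5.4170 * 8.314 * 535.9430 / 0.2650
= 24137.2317 / 0.2650 = 91083.8931 Pa = 91.0839 kPa

91.0839 kPa


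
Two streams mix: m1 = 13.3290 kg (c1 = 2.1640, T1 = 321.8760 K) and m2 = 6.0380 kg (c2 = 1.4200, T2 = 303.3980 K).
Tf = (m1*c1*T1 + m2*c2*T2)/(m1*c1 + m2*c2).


num = 11885.4995
den = 37.4179
Tf = 317.6419 K

317.6419 K


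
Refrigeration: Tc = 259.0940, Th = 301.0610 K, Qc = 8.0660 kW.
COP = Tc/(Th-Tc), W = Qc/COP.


COP = 259.0940 / 41.9670 = 6.1738
W = 8.0660 / 6.1738 = 1.3065 kW

COP = 6.1738, W = 1.3065 kW


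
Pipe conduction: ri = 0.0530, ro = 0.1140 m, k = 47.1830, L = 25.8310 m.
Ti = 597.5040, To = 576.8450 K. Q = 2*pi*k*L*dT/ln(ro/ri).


dT = 20.6590 K
ln(ro/ri) = 0.7659
Q = 2*pi*47.1830*25.8310*20.6590 / 0.7659 = 206557.1150 W

206557.1150 W


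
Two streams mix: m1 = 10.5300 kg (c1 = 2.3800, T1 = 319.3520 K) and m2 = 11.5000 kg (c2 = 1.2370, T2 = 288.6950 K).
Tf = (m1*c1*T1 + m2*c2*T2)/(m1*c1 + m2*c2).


num = 12110.2389
den = 39.2869
Tf = 308.2513 K

308.2513 K


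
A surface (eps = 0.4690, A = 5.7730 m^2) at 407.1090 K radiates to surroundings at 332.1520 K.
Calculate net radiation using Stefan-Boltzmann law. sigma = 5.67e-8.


T^4 = 2.7469e+10
Tsurr^4 = 1.2172e+10
Q = 0.4690 * 5.67e-8 * 5.7730 * 1.5297e+10 = 2348.4167 W

2348.4167 W


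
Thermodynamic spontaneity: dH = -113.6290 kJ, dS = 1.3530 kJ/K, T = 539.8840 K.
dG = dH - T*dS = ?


T*dS = 539.8840 * 1.3530 = 730.4631 kJ
dG = -113.6290 - 730.4631 = -844.0921 kJ (spontaneous)

dG = -844.0921 kJ, spontaneous


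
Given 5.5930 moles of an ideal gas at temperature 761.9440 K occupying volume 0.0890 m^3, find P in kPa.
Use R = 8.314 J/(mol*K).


P = nRT/V = 5.5930 * 8.314 * 761.9440 / 0.0890
= 35430.5499 / 0.0890 = 398096.0664 Pa = 398.0961 kPa

398.0961 kPa


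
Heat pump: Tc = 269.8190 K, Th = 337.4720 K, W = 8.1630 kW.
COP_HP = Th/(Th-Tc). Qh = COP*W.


COP = 337.4720 / 67.6530 = 4.9883
Qh = 4.9883 * 8.1630 = 40.7193 kW

COP = 4.9883, Qh = 40.7193 kW


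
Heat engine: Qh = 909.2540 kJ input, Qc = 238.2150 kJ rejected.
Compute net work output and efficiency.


W = 909.2540 - 238.2150 = 671.0390 kJ
eta = 671.0390 / 909.2540 = 0.7380 = 73.8011%

W = 671.0390 kJ, eta = 73.8011%


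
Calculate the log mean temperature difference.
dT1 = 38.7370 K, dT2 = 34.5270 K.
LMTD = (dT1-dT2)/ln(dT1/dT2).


dT1/dT2 = 1.1219
ln(dT1/dT2) = 0.1151
LMTD = 4.2100 / 0.1151 = 36.5916 K

36.5916 K


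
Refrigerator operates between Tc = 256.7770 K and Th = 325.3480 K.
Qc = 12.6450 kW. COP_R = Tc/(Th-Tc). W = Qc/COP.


COP = 256.7770 / 68.5710 = 3.7447
W = 12.6450 / 3.7447 = 3.3768 kW

COP = 3.7447, W = 3.3768 kW


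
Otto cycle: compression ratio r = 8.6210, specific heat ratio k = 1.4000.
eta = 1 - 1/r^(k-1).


r^(k-1) = 2.3671
eta = 1 - 1/2.3671 = 0.5775 = 57.7548%

57.7548%


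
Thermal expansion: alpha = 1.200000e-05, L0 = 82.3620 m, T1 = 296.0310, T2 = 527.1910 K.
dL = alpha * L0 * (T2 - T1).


dT = 231.1600 K
dL = 1.200000e-05 * 82.3620 * 231.1600 = 0.228466 m
L_final = 82.590466 m

dL = 0.228466 m


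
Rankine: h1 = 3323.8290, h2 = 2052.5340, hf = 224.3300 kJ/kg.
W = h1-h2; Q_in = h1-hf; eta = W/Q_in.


W = 1271.2950 kJ/kg
Q_in = 3099.4990 kJ/kg
eta = 0.4102 = 41.0161%

eta = 41.0161%


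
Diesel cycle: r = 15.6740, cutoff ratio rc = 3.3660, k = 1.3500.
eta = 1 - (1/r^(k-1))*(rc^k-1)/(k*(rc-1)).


r^(k-1) = 2.6201
rc^k = 5.1476
eta = 0.5044 = 50.4396%

50.4396%


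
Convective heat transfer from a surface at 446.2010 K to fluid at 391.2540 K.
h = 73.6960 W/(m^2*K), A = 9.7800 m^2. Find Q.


dT = 54.9470 K
Q = 73.6960 * 9.7800 * 54.9470 = 39602.8788 W

39602.8788 W


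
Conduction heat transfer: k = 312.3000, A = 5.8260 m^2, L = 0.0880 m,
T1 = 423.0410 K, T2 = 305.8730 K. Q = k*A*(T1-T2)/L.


dT = 117.1680 K
Q = 312.3000 * 5.8260 * 117.1680 / 0.0880 = 2422528.0210 W

2422528.0210 W


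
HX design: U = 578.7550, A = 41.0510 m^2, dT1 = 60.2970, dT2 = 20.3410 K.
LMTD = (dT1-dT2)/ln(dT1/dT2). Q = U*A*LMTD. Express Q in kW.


LMTD = 36.7701 K
Q = 578.7550 * 41.0510 * 36.7701 = 873601.3490 W = 873.6013 kW

873.6013 kW


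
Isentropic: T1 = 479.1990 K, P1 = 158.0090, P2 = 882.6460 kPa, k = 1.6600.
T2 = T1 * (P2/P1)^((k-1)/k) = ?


(k-1)/k = 0.3976
(P2/P1)^exp = 1.9817
T2 = 479.1990 * 1.9817 = 949.6368 K

949.6368 K


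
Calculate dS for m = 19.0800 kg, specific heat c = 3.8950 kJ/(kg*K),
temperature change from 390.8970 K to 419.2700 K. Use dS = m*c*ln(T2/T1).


T2/T1 = 1.0726
ln(T2/T1) = 0.0701
dS = 19.0800 * 3.8950 * 0.0701 = 5.2074 kJ/K

5.2074 kJ/K


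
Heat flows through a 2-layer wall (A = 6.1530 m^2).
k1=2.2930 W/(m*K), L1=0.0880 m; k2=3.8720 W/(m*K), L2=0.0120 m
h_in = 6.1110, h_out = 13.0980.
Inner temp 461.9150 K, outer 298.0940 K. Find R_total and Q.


R_conv_in = 1/(6.1110*6.1530) = 0.0266
R_1 = 0.0880/(2.2930*6.1530) = 0.0062
R_2 = 0.0120/(3.8720*6.1530) = 0.0005
R_conv_out = 1/(13.0980*6.1530) = 0.0124
R_total = 0.0457 K/W
Q = 163.8210 / 0.0457 = 3581.2453 W

R_total = 0.0457 K/W, Q = 3581.2453 W


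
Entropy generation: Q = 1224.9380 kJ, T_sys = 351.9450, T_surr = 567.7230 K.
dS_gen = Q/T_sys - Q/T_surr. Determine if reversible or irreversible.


dS_sys = 1224.9380/351.9450 = 3.4805 kJ/K
dS_surr = -1224.9380/567.7230 = -2.1576 kJ/K
dS_gen = 3.4805 - 2.1576 = 1.3228 kJ/K (irreversible)

dS_gen = 1.3228 kJ/K, irreversible


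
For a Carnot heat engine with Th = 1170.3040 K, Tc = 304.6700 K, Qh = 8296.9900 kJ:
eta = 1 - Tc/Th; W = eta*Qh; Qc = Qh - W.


eta = 1 - 304.6700/1170.3040 = 0.7397
W = 0.7397 * 8296.9900 = 6137.0008 kJ
Qc = 8296.9900 - 6137.0008 = 2159.9892 kJ

eta = 73.9666%, W = 6137.0008 kJ, Qc = 2159.9892 kJ


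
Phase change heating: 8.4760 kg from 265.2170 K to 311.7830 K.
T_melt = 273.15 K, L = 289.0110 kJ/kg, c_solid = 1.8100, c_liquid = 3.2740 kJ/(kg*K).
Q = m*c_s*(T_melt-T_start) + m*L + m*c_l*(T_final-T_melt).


Q1 (sensible, solid) = 8.4760 * 1.8100 * 7.9330 = 121.7046 kJ
Q2 (latent) = 8.4760 * 289.0110 = 2449.6572 kJ
Q3 (sensible, liquid) = 8.4760 * 3.2740 * 38.6330 = 1072.0821 kJ
Q_total = 3643.4440 kJ

3643.4440 kJ


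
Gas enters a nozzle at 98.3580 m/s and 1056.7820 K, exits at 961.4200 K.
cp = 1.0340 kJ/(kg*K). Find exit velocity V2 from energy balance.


dT = 95.3620 K
2*cp*1000*dT = 197208.6160
V1^2 = 9674.2962
V2 = sqrt(206882.9122) = 454.8438 m/s

454.8438 m/s


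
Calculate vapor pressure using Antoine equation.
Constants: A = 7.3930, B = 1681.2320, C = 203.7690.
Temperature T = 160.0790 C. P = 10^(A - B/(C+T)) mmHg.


C+T = 363.8480
B/(C+T) = 4.6207
log10(P) = 7.3930 - 4.6207 = 2.7723
P = 10^2.7723 = 591.9721 mmHg

591.9721 mmHg


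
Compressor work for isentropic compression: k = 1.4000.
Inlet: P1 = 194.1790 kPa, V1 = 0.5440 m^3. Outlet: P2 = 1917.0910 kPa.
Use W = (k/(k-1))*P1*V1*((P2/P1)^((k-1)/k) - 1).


(k-1)/k = 0.2857
(P2/P1)^exp = 1.9236
W = 3.5000 * 194.1790 * 0.5440 * (1.9236 - 1) = 341.4886 kJ

341.4886 kJ


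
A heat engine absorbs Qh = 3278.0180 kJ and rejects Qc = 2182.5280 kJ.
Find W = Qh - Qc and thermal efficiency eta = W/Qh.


W = 3278.0180 - 2182.5280 = 1095.4900 kJ
eta = 1095.4900 / 3278.0180 = 0.3342 = 33.4193%

W = 1095.4900 kJ, eta = 33.4193%


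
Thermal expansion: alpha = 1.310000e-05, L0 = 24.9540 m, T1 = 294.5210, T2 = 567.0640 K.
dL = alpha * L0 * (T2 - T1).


dT = 272.5430 K
dL = 1.310000e-05 * 24.9540 * 272.5430 = 0.089094 m
L_final = 25.043094 m

dL = 0.089094 m


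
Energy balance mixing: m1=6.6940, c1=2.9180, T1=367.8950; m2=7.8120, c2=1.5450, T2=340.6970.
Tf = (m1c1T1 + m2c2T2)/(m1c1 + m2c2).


num = 11298.1830
den = 31.6026
Tf = 357.5077 K

357.5077 K


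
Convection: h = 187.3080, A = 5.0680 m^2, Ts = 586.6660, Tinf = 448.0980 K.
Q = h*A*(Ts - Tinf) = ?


dT = 138.5680 K
Q = 187.3080 * 5.0680 * 138.5680 = 131539.4076 W

131539.4076 W


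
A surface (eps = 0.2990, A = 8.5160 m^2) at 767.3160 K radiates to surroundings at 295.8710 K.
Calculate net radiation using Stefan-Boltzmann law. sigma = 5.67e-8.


T^4 = 3.4665e+11
Tsurr^4 = 7.6632e+09
Q = 0.2990 * 5.67e-8 * 8.5160 * 3.3899e+11 = 48941.6541 W

48941.6541 W


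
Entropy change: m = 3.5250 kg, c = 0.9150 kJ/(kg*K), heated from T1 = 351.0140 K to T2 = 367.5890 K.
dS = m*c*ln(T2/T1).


T2/T1 = 1.0472
ln(T2/T1) = 0.0461
dS = 3.5250 * 0.9150 * 0.0461 = 0.1488 kJ/K

0.1488 kJ/K


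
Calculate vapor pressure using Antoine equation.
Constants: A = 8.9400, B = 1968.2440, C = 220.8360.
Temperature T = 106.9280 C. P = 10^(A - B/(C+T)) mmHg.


C+T = 327.7640
B/(C+T) = 6.0051
log10(P) = 8.9400 - 6.0051 = 2.9349
P = 10^2.9349 = 860.8657 mmHg

860.8657 mmHg


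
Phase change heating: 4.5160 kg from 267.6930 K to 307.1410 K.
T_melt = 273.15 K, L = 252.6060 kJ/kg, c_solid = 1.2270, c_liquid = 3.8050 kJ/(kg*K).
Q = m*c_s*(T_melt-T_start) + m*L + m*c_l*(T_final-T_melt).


Q1 (sensible, solid) = 4.5160 * 1.2270 * 5.4570 = 30.2380 kJ
Q2 (latent) = 4.5160 * 252.6060 = 1140.7687 kJ
Q3 (sensible, liquid) = 4.5160 * 3.8050 * 33.9910 = 584.0803 kJ
Q_total = 1755.0869 kJ

1755.0869 kJ


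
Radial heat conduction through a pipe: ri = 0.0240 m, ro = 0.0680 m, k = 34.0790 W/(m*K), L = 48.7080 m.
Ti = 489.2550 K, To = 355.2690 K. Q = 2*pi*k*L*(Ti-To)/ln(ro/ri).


dT = 133.9860 K
ln(ro/ri) = 1.0415
Q = 2*pi*34.0790*48.7080*133.9860 / 1.0415 = 1341795.6823 W

1341795.6823 W


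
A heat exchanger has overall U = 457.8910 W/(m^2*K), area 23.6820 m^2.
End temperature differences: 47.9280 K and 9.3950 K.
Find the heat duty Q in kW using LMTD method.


LMTD = 23.6468 K
Q = 457.8910 * 23.6820 * 23.6468 = 256420.6586 W = 256.4207 kW

256.4207 kW


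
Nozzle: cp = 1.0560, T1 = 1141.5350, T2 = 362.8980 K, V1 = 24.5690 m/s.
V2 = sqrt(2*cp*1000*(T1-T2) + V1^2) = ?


dT = 778.6370 K
2*cp*1000*dT = 1644481.3440
V1^2 = 603.6358
V2 = sqrt(1645084.9798) = 1282.6087 m/s

1282.6087 m/s


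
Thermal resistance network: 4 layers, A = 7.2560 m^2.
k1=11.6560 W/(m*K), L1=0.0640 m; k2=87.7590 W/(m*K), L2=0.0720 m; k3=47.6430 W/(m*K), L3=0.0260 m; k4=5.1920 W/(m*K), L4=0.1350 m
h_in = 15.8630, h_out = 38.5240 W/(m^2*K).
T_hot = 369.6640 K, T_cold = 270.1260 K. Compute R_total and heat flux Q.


R_conv_in = 1/(15.8630*7.2560) = 0.0087
R_1 = 0.0640/(11.6560*7.2560) = 0.0008
R_2 = 0.0720/(87.7590*7.2560) = 0.0001
R_3 = 0.0260/(47.6430*7.2560) = 7.5210e-05
R_4 = 0.1350/(5.1920*7.2560) = 0.0036
R_conv_out = 1/(38.5240*7.2560) = 0.0036
R_total = 0.0168 K/W
Q = 99.5380 / 0.0168 = 5927.0567 W

R_total = 0.0168 K/W, Q = 5927.0567 W


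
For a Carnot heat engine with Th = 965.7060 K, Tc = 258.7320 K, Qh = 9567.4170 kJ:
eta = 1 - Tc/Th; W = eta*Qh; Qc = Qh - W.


eta = 1 - 258.7320/965.7060 = 0.7321
W = 0.7321 * 9567.4170 = 7004.1142 kJ
Qc = 9567.4170 - 7004.1142 = 2563.3028 kJ

eta = 73.2080%, W = 7004.1142 kJ, Qc = 2563.3028 kJ


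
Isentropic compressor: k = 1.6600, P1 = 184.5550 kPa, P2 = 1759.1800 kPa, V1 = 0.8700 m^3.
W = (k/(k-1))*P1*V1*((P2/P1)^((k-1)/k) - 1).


(k-1)/k = 0.3976
(P2/P1)^exp = 2.4508
W = 2.5152 * 184.5550 * 0.8700 * (2.4508 - 1) = 585.9056 kJ

585.9056 kJ


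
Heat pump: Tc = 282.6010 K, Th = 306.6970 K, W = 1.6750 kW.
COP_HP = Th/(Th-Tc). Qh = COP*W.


COP = 306.6970 / 24.0960 = 12.7281
Qh = 12.7281 * 1.6750 = 21.3196 kW

COP = 12.7281, Qh = 21.3196 kW


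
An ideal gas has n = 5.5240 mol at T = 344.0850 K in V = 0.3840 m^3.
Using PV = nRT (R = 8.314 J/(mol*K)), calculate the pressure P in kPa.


P = nRT/V = 5.5240 * 8.314 * 344.0850 / 0.3840
= 15802.6321 / 0.3840 = 41152.6879 Pa = 41.1527 kPa

41.1527 kPa


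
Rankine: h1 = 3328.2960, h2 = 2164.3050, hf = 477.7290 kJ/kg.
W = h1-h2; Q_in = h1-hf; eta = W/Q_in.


W = 1163.9910 kJ/kg
Q_in = 2850.5670 kJ/kg
eta = 0.4083 = 40.8337%

eta = 40.8337%


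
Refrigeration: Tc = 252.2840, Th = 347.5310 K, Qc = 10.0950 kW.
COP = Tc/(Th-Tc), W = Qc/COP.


COP = 252.2840 / 95.2470 = 2.6487
W = 10.0950 / 2.6487 = 3.8113 kW

COP = 2.6487, W = 3.8113 kW


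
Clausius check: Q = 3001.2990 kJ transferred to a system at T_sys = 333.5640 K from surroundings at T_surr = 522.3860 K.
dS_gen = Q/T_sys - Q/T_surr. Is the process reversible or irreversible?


dS_sys = 3001.2990/333.5640 = 8.9977 kJ/K
dS_surr = -3001.2990/522.3860 = -5.7454 kJ/K
dS_gen = 8.9977 - 5.7454 = 3.2523 kJ/K (irreversible)

dS_gen = 3.2523 kJ/K, irreversible


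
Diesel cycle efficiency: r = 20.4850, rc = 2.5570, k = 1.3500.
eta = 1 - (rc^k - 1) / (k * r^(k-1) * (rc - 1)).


r^(k-1) = 2.8774
rc^k = 3.5517
eta = 0.5781 = 57.8104%

57.8104%


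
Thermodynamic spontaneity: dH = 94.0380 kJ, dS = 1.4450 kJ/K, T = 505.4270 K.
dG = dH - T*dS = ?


T*dS = 505.4270 * 1.4450 = 730.3420 kJ
dG = 94.0380 - 730.3420 = -636.3040 kJ (spontaneous)

dG = -636.3040 kJ, spontaneous


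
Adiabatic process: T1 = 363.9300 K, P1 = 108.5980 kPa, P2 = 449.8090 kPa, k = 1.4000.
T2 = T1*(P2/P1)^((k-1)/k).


(k-1)/k = 0.2857
(P2/P1)^exp = 1.5009
T2 = 363.9300 * 1.5009 = 546.2136 K

546.2136 K


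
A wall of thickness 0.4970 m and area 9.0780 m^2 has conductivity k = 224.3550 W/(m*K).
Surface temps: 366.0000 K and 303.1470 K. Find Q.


dT = 62.8530 K
Q = 224.3550 * 9.0780 * 62.8530 / 0.4970 = 257570.1637 W

257570.1637 W


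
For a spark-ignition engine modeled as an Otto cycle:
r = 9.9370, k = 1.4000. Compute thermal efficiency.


r^(k-1) = 2.5055
eta = 1 - 1/2.5055 = 0.6009 = 60.0885%

60.0885%


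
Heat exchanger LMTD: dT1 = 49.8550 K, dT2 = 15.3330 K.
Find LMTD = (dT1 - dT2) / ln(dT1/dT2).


dT1/dT2 = 3.2515
ln(dT1/dT2) = 1.1791
LMTD = 34.5220 / 1.1791 = 29.2780 K

29.2780 K


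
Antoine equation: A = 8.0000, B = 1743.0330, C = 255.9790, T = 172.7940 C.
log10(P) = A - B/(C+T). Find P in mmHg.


C+T = 428.7730
B/(C+T) = 4.0652
log10(P) = 8.0000 - 4.0652 = 3.9348
P = 10^3.9348 = 8606.6667 mmHg

8606.6667 mmHg


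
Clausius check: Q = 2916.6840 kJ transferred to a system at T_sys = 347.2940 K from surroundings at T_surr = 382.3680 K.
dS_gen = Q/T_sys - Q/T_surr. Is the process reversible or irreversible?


dS_sys = 2916.6840/347.2940 = 8.3983 kJ/K
dS_surr = -2916.6840/382.3680 = -7.6280 kJ/K
dS_gen = 8.3983 - 7.6280 = 0.7704 kJ/K (irreversible)

dS_gen = 0.7704 kJ/K, irreversible


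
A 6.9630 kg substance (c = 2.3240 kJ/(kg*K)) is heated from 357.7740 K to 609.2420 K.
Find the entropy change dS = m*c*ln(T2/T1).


T2/T1 = 1.7029
ln(T2/T1) = 0.5323
dS = 6.9630 * 2.3240 * 0.5323 = 8.6139 kJ/K

8.6139 kJ/K


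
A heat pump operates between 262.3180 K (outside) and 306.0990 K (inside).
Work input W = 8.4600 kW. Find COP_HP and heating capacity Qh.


COP = 306.0990 / 43.7810 = 6.9916
Qh = 6.9916 * 8.4600 = 59.1489 kW

COP = 6.9916, Qh = 59.1489 kW


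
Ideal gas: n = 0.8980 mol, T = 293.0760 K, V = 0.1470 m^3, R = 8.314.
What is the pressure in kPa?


P = nRT/V = 0.8980 * 8.314 * 293.0760 / 0.1470
= 2188.0972 / 0.1470 = 14885.0150 Pa = 14.8850 kPa

14.8850 kPa


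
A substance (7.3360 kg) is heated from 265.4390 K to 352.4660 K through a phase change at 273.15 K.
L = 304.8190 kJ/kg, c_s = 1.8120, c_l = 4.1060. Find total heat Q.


Q1 (sensible, solid) = 7.3360 * 1.8120 * 7.7110 = 102.5010 kJ
Q2 (latent) = 7.3360 * 304.8190 = 2236.1522 kJ
Q3 (sensible, liquid) = 7.3360 * 4.1060 * 79.3160 = 2389.1261 kJ
Q_total = 4727.7793 kJ

4727.7793 kJ


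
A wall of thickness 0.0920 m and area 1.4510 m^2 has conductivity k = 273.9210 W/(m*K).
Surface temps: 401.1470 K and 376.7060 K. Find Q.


dT = 24.4410 K
Q = 273.9210 * 1.4510 * 24.4410 / 0.0920 = 105590.2662 W

105590.2662 W


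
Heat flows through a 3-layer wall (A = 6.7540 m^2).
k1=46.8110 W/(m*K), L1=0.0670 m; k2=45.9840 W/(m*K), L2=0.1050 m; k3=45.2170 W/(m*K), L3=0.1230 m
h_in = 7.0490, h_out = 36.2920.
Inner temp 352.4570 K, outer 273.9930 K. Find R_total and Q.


R_conv_in = 1/(7.0490*6.7540) = 0.0210
R_1 = 0.0670/(46.8110*6.7540) = 0.0002
R_2 = 0.1050/(45.9840*6.7540) = 0.0003
R_3 = 0.1230/(45.2170*6.7540) = 0.0004
R_conv_out = 1/(36.2920*6.7540) = 0.0041
R_total = 0.0260 K/W
Q = 78.4640 / 0.0260 = 3013.5682 W

R_total = 0.0260 K/W, Q = 3013.5682 W


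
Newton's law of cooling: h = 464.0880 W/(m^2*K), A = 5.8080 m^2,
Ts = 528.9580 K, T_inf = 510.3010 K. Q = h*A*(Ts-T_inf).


dT = 18.6570 K
Q = 464.0880 * 5.8080 * 18.6570 = 50288.5089 W

50288.5089 W


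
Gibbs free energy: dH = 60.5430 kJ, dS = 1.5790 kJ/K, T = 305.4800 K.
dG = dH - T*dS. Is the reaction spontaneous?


T*dS = 305.4800 * 1.5790 = 482.3529 kJ
dG = 60.5430 - 482.3529 = -421.8099 kJ (spontaneous)

dG = -421.8099 kJ, spontaneous


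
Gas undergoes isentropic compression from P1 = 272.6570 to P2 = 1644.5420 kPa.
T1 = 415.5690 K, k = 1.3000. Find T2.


(k-1)/k = 0.2308
(P2/P1)^exp = 1.5139
T2 = 415.5690 * 1.5139 = 629.1323 K

629.1323 K


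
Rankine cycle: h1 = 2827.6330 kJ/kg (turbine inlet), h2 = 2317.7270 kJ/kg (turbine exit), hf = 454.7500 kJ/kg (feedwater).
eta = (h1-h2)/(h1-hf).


W = 509.9060 kJ/kg
Q_in = 2372.8830 kJ/kg
eta = 0.2149 = 21.4889%

eta = 21.4889%


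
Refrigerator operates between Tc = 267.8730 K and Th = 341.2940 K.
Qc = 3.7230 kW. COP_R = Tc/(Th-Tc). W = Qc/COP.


COP = 267.8730 / 73.4210 = 3.6485
W = 3.7230 / 3.6485 = 1.0204 kW

COP = 3.6485, W = 1.0204 kW


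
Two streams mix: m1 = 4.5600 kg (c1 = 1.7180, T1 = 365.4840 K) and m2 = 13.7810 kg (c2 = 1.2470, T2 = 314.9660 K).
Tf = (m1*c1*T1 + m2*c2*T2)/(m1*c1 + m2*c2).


num = 8275.8923
den = 25.0190
Tf = 330.7845 K

330.7845 K


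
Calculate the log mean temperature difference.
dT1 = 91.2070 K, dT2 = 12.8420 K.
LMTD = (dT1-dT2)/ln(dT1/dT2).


dT1/dT2 = 7.1022
ln(dT1/dT2) = 1.9604
LMTD = 78.3650 / 1.9604 = 39.9738 K

39.9738 K


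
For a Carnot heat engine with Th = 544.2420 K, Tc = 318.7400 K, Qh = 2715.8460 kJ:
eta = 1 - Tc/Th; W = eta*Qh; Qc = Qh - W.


eta = 1 - 318.7400/544.2420 = 0.4143
W = 0.4143 * 2715.8460 = 1125.2875 kJ
Qc = 2715.8460 - 1125.2875 = 1590.5585 kJ

eta = 41.4341%, W = 1125.2875 kJ, Qc = 1590.5585 kJ


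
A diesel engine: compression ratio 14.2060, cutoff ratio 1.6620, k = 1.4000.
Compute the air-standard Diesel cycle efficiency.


r^(k-1) = 2.8906
rc^k = 2.0365
eta = 0.6131 = 61.3105%

61.3105%


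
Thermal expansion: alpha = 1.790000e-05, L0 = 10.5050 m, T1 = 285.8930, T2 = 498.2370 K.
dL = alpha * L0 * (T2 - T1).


dT = 212.3440 K
dL = 1.790000e-05 * 10.5050 * 212.3440 = 0.039929 m
L_final = 10.544929 m

dL = 0.039929 m
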